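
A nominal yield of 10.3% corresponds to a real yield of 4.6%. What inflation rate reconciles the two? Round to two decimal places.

From (1+r_nom) = (1+r_real)(1+π), we get 1+π = (1 + 10.3%)/(1 + 4.6%) = 1.103/1.046 ≈ 1.05449.
So π ≈ 5.4493%.

5.45%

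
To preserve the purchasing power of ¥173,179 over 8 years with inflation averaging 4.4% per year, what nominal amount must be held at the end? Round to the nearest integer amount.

Cumulative price-level factor: (1+4.4%)^8 ≈ 1.4112501118.
The nominal amount required is ¥173,179 scaled up by that factor.

¥244,399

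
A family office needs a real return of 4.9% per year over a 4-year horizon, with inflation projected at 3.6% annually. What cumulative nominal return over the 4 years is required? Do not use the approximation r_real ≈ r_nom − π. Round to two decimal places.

Required annual nominal rate: (1+4.9%)(1+3.6%) − 1 = 8.6764%.
Cumulative over 4 years: (1 + 0.086764)^4 − 1 ≈ 0.39489.

39.49%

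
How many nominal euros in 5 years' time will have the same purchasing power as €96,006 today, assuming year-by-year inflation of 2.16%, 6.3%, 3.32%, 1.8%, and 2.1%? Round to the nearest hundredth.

€111,961.95

Cumulative price-level factor: 1.0216 × 1.063 × 1.0332 × 1.018 × 1.021 ≈ 1.1661973934.
The nominal amount required is €96,006 scaled up by that factor.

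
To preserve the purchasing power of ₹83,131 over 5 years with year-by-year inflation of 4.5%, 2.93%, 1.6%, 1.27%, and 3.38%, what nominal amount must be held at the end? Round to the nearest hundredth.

₹95,111.34

Cumulative price-level factor: 1.045 × 1.0293 × 1.016 × 1.0127 × 1.0338 ≈ 1.1441140239.
Multiplying ₹83,131 by the price-level factor gives the future nominal sum.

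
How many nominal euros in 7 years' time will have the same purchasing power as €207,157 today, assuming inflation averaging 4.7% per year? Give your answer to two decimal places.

€285,710.62

Cumulative price-level factor: (1+4.7%)^7 ≈ 1.3791984860.
The nominal amount required is €207,157 scaled up by that factor.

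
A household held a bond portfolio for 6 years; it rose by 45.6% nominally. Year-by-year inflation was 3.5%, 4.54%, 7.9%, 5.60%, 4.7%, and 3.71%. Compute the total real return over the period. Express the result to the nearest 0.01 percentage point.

8.76%

Cumulative inflation factor: 1.035 × 1.0454 × 1.079 × 1.0560 × 1.047 × 1.0371 ≈ 1.33868.
Nominal growth factor: 1.45600. Real growth factor = 1.45600 / 1.33868 ≈ 1.08764.
Total real return ≈ 8.7642%.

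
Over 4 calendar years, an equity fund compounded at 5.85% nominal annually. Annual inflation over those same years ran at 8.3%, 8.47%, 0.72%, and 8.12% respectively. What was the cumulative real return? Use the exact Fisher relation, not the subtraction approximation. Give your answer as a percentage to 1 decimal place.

-1.9%

Cumulative inflation factor: 1.083 × 1.0847 × 1.0072 × 1.0812 ≈ 1.27926.
Nominal growth factor: 1.25535. Real growth factor = 1.25535 / 1.27926 ≈ 0.98130.
Total real return ≈ -1.8696%.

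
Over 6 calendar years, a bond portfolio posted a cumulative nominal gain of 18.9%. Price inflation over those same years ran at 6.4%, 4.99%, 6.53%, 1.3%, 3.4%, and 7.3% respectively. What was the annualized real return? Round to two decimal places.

-1.94%

Cumulative inflation factor: 1.064 × 1.0499 × 1.0653 × 1.013 × 1.034 × 1.073 ≈ 1.33749.
Nominal growth factor: 1.18900. Real growth factor = 1.18900 / 1.33749 ≈ 0.88898.
Annualized: 0.88898^(1/6) − 1 ≈ -0.01942.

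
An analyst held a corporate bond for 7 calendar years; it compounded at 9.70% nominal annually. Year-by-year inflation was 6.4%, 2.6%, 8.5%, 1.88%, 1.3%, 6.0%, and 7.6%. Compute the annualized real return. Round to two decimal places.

4.61%

Cumulative inflation factor: 1.064 × 1.026 × 1.085 × 1.0188 × 1.013 × 1.060 × 1.076 ≈ 1.39423.
Nominal growth factor: 1.91182. Real growth factor = 1.91182 / 1.39423 ≈ 1.37123.
Annualized: 1.37123^(1/7) − 1 ≈ 0.04613.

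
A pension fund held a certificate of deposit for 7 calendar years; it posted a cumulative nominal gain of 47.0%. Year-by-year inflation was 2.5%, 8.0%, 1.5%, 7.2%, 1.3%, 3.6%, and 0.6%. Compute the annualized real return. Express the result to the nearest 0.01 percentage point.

Cumulative inflation factor: 1.025 × 1.080 × 1.015 × 1.072 × 1.013 × 1.036 × 1.006 ≈ 1.27167.
Nominal growth factor: 1.47000. Real growth factor = 1.47000 / 1.27167 ≈ 1.15596.
Annualized: 1.15596^(1/7) − 1 ≈ 0.02092.

2.09%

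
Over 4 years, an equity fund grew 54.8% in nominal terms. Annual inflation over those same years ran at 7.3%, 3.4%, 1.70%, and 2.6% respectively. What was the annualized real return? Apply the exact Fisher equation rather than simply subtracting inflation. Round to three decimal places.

7.534%

Cumulative inflation factor: 1.073 × 1.034 × 1.0170 × 1.026 ≈ 1.15768.
Nominal growth factor: 1.54800. Real growth factor = 1.54800 / 1.15768 ≈ 1.33716.
Annualized: 1.33716^(1/4) − 1 ≈ 0.07534.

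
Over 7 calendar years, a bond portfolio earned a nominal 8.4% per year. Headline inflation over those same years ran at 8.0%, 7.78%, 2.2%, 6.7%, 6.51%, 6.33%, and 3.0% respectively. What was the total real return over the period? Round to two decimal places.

18.78%

Cumulative inflation factor: 1.080 × 1.0778 × 1.022 × 1.067 × 1.0651 × 1.0633 × 1.030 ≈ 1.48068.
Nominal growth factor: 1.75875. Real growth factor = 1.75875 / 1.48068 ≈ 1.18780.
Total real return ≈ 18.7803%.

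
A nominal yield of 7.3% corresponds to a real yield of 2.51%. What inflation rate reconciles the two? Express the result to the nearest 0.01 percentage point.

From (1+r_nom) = (1+r_real)(1+π), we get 1+π = (1 + 7.3%)/(1 + 2.51%) = 1.073/1.0251 ≈ 1.04673.
So π ≈ 4.6727%.

4.67%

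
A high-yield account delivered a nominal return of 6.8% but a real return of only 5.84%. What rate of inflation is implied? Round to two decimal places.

0.91%

From (1+r_nom) = (1+r_real)(1+π), we get 1+π = (1 + 6.8%)/(1 + 5.84%) = 1.068/1.0584 ≈ 1.00907.
So π ≈ 0.9070%.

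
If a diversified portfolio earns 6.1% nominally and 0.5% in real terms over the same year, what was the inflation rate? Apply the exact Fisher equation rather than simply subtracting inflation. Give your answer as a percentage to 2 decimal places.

5.57%

From (1+r_nom) = (1+r_real)(1+π), we get 1+π = (1 + 6.1%)/(1 + 0.5%) = 1.061/1.005 ≈ 1.05572.
So π ≈ 5.5721%.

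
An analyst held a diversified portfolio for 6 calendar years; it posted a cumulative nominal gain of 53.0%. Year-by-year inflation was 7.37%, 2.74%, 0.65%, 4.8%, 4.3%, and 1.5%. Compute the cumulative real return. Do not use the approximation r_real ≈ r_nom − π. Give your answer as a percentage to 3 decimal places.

Cumulative inflation factor: 1.0737 × 1.0274 × 1.0065 × 1.048 × 1.043 × 1.015 ≈ 1.23182.
Nominal growth factor: 1.53000. Real growth factor = 1.53000 / 1.23182 ≈ 1.24206.
Total real return ≈ 24.2063%.

24.206%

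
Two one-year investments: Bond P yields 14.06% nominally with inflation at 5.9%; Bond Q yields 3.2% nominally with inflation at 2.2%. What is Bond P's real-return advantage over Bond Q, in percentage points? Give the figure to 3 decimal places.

6.727

Bond P real return: 1.1406/1.059 − 1 = 7.7054%.
Bond Q real return: 1.032/1.022 − 1 = 0.9785%.
Difference: 7.7054 − 0.9785 = 6.7269 pp.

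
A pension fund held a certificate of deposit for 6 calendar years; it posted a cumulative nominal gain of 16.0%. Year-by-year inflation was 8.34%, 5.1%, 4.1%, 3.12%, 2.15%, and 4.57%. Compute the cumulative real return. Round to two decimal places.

-11.16%

Cumulative inflation factor: 1.0834 × 1.051 × 1.041 × 1.0312 × 1.0215 × 1.0457 ≈ 1.30566.
Nominal growth factor: 1.16000. Real growth factor = 1.16000 / 1.30566 ≈ 0.88844.
Total real return ≈ -11.1562%.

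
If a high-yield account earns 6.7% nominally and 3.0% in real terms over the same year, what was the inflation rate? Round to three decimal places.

From (1+r_nom) = (1+r_real)(1+π), we get 1+π = (1 + 6.7%)/(1 + 3.0%) = 1.067/1.030 ≈ 1.03592.
So π ≈ 3.5922%.

3.592%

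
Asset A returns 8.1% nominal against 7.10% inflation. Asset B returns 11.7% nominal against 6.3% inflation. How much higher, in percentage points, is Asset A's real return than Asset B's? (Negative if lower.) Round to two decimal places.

Asset A real return: 1.081/1.0710 − 1 = 0.934%.
Asset B real return: 1.117/1.063 − 1 = 5.080%.
Difference: 0.934 − 5.080 = -4.146 pp.

-4.15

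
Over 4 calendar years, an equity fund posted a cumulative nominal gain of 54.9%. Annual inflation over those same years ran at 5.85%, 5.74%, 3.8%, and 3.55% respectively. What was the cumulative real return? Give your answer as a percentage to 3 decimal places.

28.758%

Cumulative inflation factor: 1.0585 × 1.0574 × 1.038 × 1.0355 ≈ 1.20303.
Nominal growth factor: 1.54900. Real growth factor = 1.54900 / 1.20303 ≈ 1.28758.
Total real return ≈ 28.7579%.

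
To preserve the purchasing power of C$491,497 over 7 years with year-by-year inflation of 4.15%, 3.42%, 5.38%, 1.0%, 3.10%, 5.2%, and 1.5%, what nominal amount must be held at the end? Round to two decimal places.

C$620,304.16

Cumulative price-level factor: 1.0415 × 1.0342 × 1.0538 × 1.010 × 1.0310 × 1.052 × 1.015 ≈ 1.2620711032.
The nominal amount required is C$491,497 scaled up by that factor.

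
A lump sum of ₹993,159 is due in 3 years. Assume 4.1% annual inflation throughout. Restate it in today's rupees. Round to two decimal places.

Price-level factor over 3 years: (1 + 4.1%)^3 = 1.128111921.
Purchasing power today: ₹993,159 divided by that factor.

₹880,372.76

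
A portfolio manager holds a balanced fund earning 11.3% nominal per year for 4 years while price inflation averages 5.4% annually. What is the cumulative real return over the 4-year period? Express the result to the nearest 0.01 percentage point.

24.34%

The annual real rate is (1+11.3%)/(1+5.4%) − 1 = 5.5977%.
Compounded over 4 years: (1 + 0.055977)^4 − 1 ≈ 0.24342.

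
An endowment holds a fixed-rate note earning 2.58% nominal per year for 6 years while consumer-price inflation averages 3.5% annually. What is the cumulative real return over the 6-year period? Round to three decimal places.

The annual real rate is (1+2.58%)/(1+3.5%) − 1 = -0.8889%.
Compounded over 6 years: (1 + -0.008889)^6 − 1 ≈ -0.05216.

-5.216%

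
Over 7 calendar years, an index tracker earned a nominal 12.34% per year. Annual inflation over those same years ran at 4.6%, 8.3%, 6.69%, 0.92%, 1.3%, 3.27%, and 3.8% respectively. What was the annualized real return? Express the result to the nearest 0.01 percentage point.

Cumulative inflation factor: 1.046 × 1.083 × 1.0669 × 1.0092 × 1.013 × 1.0327 × 1.038 ≈ 1.32447.
Nominal growth factor: 2.25809. Real growth factor = 2.25809 / 1.32447 ≈ 1.70490.
Annualized: 1.70490^(1/7) − 1 ≈ 0.07919.

7.92%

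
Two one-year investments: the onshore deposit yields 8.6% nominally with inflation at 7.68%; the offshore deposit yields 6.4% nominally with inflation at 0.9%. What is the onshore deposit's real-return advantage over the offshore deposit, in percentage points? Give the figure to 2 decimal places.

The onshore deposit real return: 1.086/1.0768 − 1 = 0.854%.
The offshore deposit real return: 1.064/1.009 − 1 = 5.451%.
Difference: 0.854 − 5.451 = -4.597 pp.

-4.60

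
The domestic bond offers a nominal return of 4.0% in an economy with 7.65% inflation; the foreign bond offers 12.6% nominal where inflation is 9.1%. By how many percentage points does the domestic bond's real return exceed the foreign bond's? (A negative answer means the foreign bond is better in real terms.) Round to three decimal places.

The domestic bond real return: 1.040/1.0765 − 1 = -3.3906%.
The foreign bond real return: 1.126/1.091 − 1 = 3.2081%.
Difference: -3.3906 − 3.2081 = -6.5987 pp.

-6.599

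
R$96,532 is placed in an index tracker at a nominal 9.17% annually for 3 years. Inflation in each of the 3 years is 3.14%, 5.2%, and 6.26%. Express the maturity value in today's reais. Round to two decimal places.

Nominal value at maturity: R$96,532 × (1 + 9.17%)^3 ≈ R$125,597.57.
Price-level factor over 3 years: 1.0314 × 1.052 × 1.0626 ≈ 1.1529558533.
Dividing the nominal maturity value by the price-level factor gives the value in today's money.

R$108,935.28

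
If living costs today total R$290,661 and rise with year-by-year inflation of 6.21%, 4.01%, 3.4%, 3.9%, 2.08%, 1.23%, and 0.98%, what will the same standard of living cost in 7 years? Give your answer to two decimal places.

Cumulative price-level factor: 1.0621 × 1.0401 × 1.034 × 1.039 × 1.0208 × 1.0123 × 1.0098 ≈ 1.2384026028.
The nominal amount required is R$290,661 scaled up by that factor.

R$359,955.34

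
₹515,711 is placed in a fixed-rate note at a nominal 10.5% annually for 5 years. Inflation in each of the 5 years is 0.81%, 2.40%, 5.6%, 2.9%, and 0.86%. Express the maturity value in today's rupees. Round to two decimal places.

₹750,958.53

Nominal value at maturity: ₹515,711 × (1 + 10.5%)^5 ≈ ₹849,606.42.
Price-level factor over 5 years: 1.0081 × 1.0240 × 1.056 × 1.029 × 1.0086 ≈ 1.1313626266.
Dividing the nominal maturity value by the price-level factor gives the value in today's money.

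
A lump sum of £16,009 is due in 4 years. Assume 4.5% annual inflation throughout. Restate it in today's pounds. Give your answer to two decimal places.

Price-level factor over 4 years: (1 + 4.5%)^4 ≈ 1.1925186006.
Purchasing power today: £16,009 divided by that factor.

£13,424.53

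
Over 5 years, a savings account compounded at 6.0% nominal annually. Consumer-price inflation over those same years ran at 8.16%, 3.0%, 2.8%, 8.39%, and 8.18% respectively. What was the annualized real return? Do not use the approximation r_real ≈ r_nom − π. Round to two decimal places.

-0.07%

Cumulative inflation factor: 1.0816 × 1.030 × 1.028 × 1.0839 × 1.0818 ≈ 1.34287.
Nominal growth factor: 1.33823. Real growth factor = 1.33823 / 1.34287 ≈ 0.99654.
Annualized: 0.99654^(1/5) − 1 ≈ -0.00069.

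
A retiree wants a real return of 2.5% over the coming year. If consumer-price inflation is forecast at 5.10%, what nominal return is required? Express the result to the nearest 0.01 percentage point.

By the Fisher equation, 1 + r_nom = (1 + 2.5%)(1 + 5.10%) = 1.025 × 1.0510 = 1.077275.
So r_nom = 7.7275%.

7.73%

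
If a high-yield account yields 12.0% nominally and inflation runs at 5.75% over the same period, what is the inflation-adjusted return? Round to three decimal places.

Real return via the Fisher equation: (1 + 12.0%)/(1 + 5.75%) − 1 = 1.120/1.0575 − 1 ≈ 0.05910.

5.910%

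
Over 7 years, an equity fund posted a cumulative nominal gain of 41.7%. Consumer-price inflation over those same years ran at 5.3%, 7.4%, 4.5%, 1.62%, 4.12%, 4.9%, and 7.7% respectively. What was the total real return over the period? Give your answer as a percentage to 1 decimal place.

Cumulative inflation factor: 1.053 × 1.074 × 1.045 × 1.0162 × 1.0412 × 1.049 × 1.077 ≈ 1.41271.
Nominal growth factor: 1.41700. Real growth factor = 1.41700 / 1.41271 ≈ 1.00304.
Total real return ≈ 0.3036%.

0.3%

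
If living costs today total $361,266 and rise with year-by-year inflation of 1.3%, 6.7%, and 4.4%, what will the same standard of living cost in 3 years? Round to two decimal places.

$407,663.15

Cumulative price-level factor: 1.013 × 1.067 × 1.044 = 1.128429324.
The nominal amount required is $361,266 scaled up by that factor.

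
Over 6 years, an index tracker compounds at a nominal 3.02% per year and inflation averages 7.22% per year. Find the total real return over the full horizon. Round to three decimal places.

The annual real rate is (1+3.02%)/(1+7.22%) − 1 = -3.9172%.
Compounded over 6 years: (1 + -0.039172)^6 − 1 ≈ -0.21318.

-21.318%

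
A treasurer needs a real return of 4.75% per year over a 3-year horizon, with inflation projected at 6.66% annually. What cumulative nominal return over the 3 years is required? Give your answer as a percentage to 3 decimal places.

Required annual nominal rate: (1+4.75%)(1+6.66%) − 1 = 11.72635%.
Cumulative over 3 years: (1 + 0.1172635)^3 − 1 ≈ 0.39466.

39.466%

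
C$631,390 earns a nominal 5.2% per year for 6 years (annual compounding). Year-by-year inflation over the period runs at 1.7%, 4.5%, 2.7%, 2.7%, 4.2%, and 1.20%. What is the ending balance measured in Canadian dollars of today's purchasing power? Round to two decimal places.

Nominal value at maturity: C$631,390 × (1 + 5.2%)^6 ≈ C$855,839.13.
Price-level factor over 6 years: 1.017 × 1.045 × 1.027 × 1.027 × 1.042 × 1.0120 ≈ 1.1820241835.
Dividing the nominal maturity value by the price-level factor gives the value in today's money.

C$724,045.36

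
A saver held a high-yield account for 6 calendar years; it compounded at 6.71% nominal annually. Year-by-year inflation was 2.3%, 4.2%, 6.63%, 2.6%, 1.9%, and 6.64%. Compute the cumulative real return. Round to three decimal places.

Cumulative inflation factor: 1.023 × 1.042 × 1.0663 × 1.026 × 1.019 × 1.0664 ≈ 1.26726.
Nominal growth factor: 1.47649. Real growth factor = 1.47649 / 1.26726 ≈ 1.16511.
Total real return ≈ 16.5108%.

16.511%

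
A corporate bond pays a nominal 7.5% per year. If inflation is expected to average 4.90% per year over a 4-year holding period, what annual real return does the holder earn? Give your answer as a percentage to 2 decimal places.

2.48%

With constant rates the annual real return is the same each year: (1+7.5%)/(1+4.90%) − 1 = 0.02479.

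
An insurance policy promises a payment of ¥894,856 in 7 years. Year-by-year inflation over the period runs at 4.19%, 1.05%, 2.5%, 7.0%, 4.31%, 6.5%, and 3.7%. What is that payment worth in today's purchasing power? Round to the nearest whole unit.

¥672,711

Price-level factor over 7 years: 1.0419 × 1.0105 × 1.025 × 1.070 × 1.0431 × 1.065 × 1.037 ≈ 1.3302225585.
Purchasing power today: ¥894,856 divided by that factor.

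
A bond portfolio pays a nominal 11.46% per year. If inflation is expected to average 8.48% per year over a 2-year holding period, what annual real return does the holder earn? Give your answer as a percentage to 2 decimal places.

With constant rates the annual real return is the same each year: (1+11.46%)/(1+8.48%) − 1 = 0.02747.

2.75%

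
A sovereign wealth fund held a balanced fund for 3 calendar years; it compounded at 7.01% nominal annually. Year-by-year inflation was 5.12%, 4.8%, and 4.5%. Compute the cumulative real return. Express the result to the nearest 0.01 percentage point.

Cumulative inflation factor: 1.0512 × 1.048 × 1.045 ≈ 1.15123.
Nominal growth factor: 1.22539. Real growth factor = 1.22539 / 1.15123 ≈ 1.06441.
Total real return ≈ 6.4413%.

6.44%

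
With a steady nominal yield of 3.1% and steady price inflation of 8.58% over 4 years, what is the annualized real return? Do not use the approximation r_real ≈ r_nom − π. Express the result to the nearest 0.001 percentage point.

With constant rates the annual real return is the same each year: (1+3.1%)/(1+8.58%) − 1 = -0.05047.

-5.047%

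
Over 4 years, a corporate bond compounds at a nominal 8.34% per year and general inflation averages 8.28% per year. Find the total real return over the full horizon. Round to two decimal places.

The annual real rate is (1+8.34%)/(1+8.28%) − 1 = 0.0554%.
Compounded over 4 years: (1 + 0.000554)^4 − 1 ≈ 0.00222.

0.22%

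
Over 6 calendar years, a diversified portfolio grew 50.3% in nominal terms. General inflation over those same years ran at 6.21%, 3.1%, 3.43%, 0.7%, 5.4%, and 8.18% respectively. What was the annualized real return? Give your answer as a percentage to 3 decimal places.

2.442%

Cumulative inflation factor: 1.0621 × 1.031 × 1.0343 × 1.007 × 1.054 × 1.0818 ≈ 1.30043.
Nominal growth factor: 1.50300. Real growth factor = 1.50300 / 1.30043 ≈ 1.15577.
Annualized: 1.15577^(1/6) − 1 ≈ 0.02442.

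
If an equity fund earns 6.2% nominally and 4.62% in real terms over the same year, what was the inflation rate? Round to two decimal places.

1.51%

From (1+r_nom) = (1+r_real)(1+π), we get 1+π = (1 + 6.2%)/(1 + 4.62%) = 1.062/1.0462 ≈ 1.01510.
So π ≈ 1.5102%.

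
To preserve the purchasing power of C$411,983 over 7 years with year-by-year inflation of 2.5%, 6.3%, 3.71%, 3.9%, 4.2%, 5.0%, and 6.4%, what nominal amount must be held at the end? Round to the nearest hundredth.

C$563,081.49

Cumulative price-level factor: 1.025 × 1.063 × 1.0371 × 1.039 × 1.042 × 1.050 × 1.064 ≈ 1.3667590483.
The nominal amount required is C$411,983 scaled up by that factor.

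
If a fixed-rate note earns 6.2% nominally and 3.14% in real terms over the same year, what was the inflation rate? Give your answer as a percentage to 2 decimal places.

2.97%

From (1+r_nom) = (1+r_real)(1+π), we get 1+π = (1 + 6.2%)/(1 + 3.14%) = 1.062/1.0314 ≈ 1.02967.
So π ≈ 2.9668%.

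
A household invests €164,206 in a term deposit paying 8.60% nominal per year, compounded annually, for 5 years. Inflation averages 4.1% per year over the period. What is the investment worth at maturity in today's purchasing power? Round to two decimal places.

€202,901.15

Nominal value at maturity: €164,206 × (1 + 8.60%)^5 ≈ €248,049.38.
Price-level factor over 5 years: (1 + 4.1%)^5 ≈ 1.2225134547.
Dividing the nominal maturity value by the price-level factor gives the value in today's money.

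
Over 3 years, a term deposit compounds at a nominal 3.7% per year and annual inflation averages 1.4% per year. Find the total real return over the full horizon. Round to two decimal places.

The annual real rate is (1+3.7%)/(1+1.4%) − 1 = 2.2682%.
Compounded over 3 years: (1 + 0.022682)^3 − 1 ≈ 0.06960.

6.96%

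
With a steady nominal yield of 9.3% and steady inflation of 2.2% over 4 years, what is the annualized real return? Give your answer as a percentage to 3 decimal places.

6.947%

With constant rates the annual real return is the same each year: (1+9.3%)/(1+2.2%) − 1 = 0.06947.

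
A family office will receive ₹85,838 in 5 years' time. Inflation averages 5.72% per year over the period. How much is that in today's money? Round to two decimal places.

Price-level factor over 5 years: (1 + 5.72%)^5 ≈ 1.3206440295.
Purchasing power today: ₹85,838 divided by that factor.

₹64,997.08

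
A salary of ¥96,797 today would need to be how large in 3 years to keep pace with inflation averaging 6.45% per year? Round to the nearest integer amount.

Cumulative price-level factor: (1+6.45%)^3 ≈ 1.2062490861.
Multiplying ¥96,797 by the price-level factor gives the future nominal sum.

¥116,761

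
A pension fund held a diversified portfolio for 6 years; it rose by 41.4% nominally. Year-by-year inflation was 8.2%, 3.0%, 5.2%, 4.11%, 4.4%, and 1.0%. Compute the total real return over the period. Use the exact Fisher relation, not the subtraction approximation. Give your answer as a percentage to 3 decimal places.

9.864%

Cumulative inflation factor: 1.082 × 1.030 × 1.052 × 1.0411 × 1.044 × 1.010 ≈ 1.28705.
Nominal growth factor: 1.41400. Real growth factor = 1.41400 / 1.28705 ≈ 1.09864.
Total real return ≈ 9.8639%.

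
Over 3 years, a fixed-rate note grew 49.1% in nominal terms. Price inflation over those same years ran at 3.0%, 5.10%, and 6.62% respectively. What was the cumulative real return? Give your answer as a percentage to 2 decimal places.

Cumulative inflation factor: 1.030 × 1.0510 × 1.0662 ≈ 1.15419.
Nominal growth factor: 1.49100. Real growth factor = 1.49100 / 1.15419 ≈ 1.29181.
Total real return ≈ 29.1811%.

29.18%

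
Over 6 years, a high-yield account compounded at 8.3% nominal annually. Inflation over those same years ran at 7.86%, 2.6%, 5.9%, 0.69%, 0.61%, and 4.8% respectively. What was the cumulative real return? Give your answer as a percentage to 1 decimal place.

29.7%

Cumulative inflation factor: 1.0786 × 1.026 × 1.059 × 1.0069 × 1.0061 × 1.048 ≈ 1.24421.
Nominal growth factor: 1.61351. Real growth factor = 1.61351 / 1.24421 ≈ 1.29682.
Total real return ≈ 29.6816%.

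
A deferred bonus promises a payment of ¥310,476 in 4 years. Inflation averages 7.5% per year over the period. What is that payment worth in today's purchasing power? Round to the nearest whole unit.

¥232,485

Price-level factor over 4 years: (1 + 7.5%)^4 ≈ 1.3354691406.
Purchasing power today: ¥310,476 divided by that factor.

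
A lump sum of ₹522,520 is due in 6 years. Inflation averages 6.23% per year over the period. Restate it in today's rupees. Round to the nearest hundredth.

₹363,596.61

Price-level factor over 6 years: (1 + 6.23%)^6 ≈ 1.4370870931.
Purchasing power today: ₹522,520 divided by that factor.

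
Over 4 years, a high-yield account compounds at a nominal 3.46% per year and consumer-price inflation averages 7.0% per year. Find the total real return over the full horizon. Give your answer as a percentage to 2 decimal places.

The annual real rate is (1+3.46%)/(1+7.0%) − 1 = -3.3084%.
Compounded over 4 years: (1 + -0.033084)^4 − 1 ≈ -0.12591.

-12.59%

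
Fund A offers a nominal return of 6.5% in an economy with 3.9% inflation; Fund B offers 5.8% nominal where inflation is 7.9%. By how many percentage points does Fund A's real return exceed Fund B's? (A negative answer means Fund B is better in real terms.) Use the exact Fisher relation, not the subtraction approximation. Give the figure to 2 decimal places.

4.45

Fund A real return: 1.065/1.039 − 1 = 2.502%.
Fund B real return: 1.058/1.079 − 1 = -1.946%.
Difference: 2.502 − (-1.946) = 4.448 pp.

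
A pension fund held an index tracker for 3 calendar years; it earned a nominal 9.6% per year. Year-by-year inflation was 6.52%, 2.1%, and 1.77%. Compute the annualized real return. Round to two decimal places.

Cumulative inflation factor: 1.0652 × 1.021 × 1.0177 ≈ 1.10682.
Nominal growth factor: 1.31653. Real growth factor = 1.31653 / 1.10682 ≈ 1.18947.
Annualized: 1.18947^(1/3) − 1 ≈ 0.05954.

5.95%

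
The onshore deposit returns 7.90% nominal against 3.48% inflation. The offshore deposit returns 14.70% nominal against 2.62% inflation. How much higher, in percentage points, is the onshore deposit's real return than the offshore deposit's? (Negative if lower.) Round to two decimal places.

-7.50

The onshore deposit real return: 1.0790/1.0348 − 1 = 4.271%.
The offshore deposit real return: 1.1470/1.0262 − 1 = 11.772%.
Difference: 4.271 − 11.772 = -7.501 pp.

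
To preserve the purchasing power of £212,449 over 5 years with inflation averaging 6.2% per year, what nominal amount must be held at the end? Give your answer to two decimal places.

Cumulative price-level factor: (1+6.2%)^5 ≈ 1.3508980778.
The nominal amount required is £212,449 scaled up by that factor.

£286,996.95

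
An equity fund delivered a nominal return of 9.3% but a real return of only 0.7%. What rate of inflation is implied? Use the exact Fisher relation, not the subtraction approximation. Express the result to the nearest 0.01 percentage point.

From (1+r_nom) = (1+r_real)(1+π), we get 1+π = (1 + 9.3%)/(1 + 0.7%) = 1.093/1.007 ≈ 1.08540.
So π ≈ 8.5402%.

8.54%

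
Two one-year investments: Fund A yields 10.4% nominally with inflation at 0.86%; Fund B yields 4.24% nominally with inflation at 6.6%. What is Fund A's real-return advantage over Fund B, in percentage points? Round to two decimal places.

11.67

Fund A real return: 1.104/1.0086 − 1 = 9.459%.
Fund B real return: 1.0424/1.066 − 1 = -2.214%.
Difference: 9.459 − (-2.214) = 11.673 pp.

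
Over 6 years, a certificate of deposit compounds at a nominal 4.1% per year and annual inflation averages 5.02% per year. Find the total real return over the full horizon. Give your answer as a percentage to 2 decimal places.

-5.14%

The annual real rate is (1+4.1%)/(1+5.02%) − 1 = -0.8760%.
Compounded over 6 years: (1 + -0.008760)^6 − 1 ≈ -0.05142.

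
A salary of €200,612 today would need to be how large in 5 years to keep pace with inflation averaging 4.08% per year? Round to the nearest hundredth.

Cumulative price-level factor: (1+4.08%)^5 ≈ 1.2213395413.
Multiplying €200,612 by the price-level factor gives the future nominal sum.

€245,015.37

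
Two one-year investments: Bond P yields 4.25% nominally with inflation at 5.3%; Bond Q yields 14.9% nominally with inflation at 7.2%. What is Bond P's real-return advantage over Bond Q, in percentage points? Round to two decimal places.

Bond P real return: 1.0425/1.053 − 1 = -0.997%.
Bond Q real return: 1.149/1.072 − 1 = 7.183%.
Difference: -0.997 − 7.183 = -8.180 pp.

-8.18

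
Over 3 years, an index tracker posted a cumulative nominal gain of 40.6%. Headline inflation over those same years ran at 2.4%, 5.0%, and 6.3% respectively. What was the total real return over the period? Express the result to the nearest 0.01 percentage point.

Cumulative inflation factor: 1.024 × 1.050 × 1.063 ≈ 1.14294.
Nominal growth factor: 1.40600. Real growth factor = 1.40600 / 1.14294 ≈ 1.23016.
Total real return ≈ 23.0163%.

23.02%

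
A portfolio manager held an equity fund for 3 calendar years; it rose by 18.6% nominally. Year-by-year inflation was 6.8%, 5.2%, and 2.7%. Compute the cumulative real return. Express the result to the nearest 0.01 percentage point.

2.78%

Cumulative inflation factor: 1.068 × 1.052 × 1.027 ≈ 1.15387.
Nominal growth factor: 1.18600. Real growth factor = 1.18600 / 1.15387 ≈ 1.02784.
Total real return ≈ 2.7844%.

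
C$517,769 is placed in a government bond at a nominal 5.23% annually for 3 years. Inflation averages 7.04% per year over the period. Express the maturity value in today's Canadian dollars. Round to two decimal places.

Nominal value at maturity: C$517,769 × (1 + 5.23%)^3 ≈ C$603,329.77.
Price-level factor over 3 years: (1 + 7.04%)^3 ≈ 1.2264173937.
The maturity value deflated by that factor is the answer in today's purchasing power.

C$491,944.89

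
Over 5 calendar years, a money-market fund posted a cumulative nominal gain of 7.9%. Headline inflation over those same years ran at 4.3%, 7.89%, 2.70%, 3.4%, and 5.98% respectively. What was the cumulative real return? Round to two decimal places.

-14.80%

Cumulative inflation factor: 1.043 × 1.0789 × 1.0270 × 1.034 × 1.0598 ≈ 1.26643.
Nominal growth factor: 1.07900. Real growth factor = 1.07900 / 1.26643 ≈ 0.85200.
Total real return ≈ -14.7997%.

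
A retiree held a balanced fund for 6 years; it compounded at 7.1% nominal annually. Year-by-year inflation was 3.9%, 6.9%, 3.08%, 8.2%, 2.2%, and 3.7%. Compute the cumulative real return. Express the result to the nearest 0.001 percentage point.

Cumulative inflation factor: 1.039 × 1.069 × 1.0308 × 1.082 × 1.022 × 1.037 ≈ 1.31288.
Nominal growth factor: 1.50917. Real growth factor = 1.50917 / 1.31288 ≈ 1.14951.
Total real return ≈ 14.9509%.

14.951%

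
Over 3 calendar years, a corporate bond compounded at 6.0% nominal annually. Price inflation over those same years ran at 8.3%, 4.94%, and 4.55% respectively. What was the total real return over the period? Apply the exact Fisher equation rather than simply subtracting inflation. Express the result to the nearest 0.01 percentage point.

0.24%

Cumulative inflation factor: 1.083 × 1.0494 × 1.0455 ≈ 1.18821.
Nominal growth factor: 1.19102. Real growth factor = 1.19102 / 1.18821 ≈ 1.00236.
Total real return ≈ 0.2361%.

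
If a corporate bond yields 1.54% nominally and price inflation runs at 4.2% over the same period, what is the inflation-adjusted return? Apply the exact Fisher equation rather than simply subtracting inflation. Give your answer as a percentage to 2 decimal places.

Real return via the Fisher equation: (1 + 1.54%)/(1 + 4.2%) − 1 = 1.0154/1.042 − 1 ≈ -0.02553.

-2.55%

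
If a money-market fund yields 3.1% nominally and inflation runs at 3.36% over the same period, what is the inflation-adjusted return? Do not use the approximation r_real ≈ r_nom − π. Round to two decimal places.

-0.25%

Real return via the Fisher equation: (1 + 3.1%)/(1 + 3.36%) − 1 = 1.031/1.0336 − 1 ≈ -0.00252.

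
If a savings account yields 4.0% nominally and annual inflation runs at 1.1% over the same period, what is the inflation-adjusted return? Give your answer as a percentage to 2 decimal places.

2.87%

Real return via the Fisher equation: (1 + 4.0%)/(1 + 1.1%) − 1 = 1.040/1.011 − 1 ≈ 0.02868.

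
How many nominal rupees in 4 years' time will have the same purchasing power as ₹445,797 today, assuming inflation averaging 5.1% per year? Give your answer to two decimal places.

₹543,936.25

Cumulative price-level factor: (1+5.1%)^4 ≈ 1.2201433692.
Multiplying ₹445,797 by the price-level factor gives the future nominal sum.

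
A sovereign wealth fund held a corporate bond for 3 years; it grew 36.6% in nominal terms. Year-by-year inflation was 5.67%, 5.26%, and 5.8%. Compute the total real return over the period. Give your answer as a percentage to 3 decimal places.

Cumulative inflation factor: 1.0567 × 1.0526 × 1.058 ≈ 1.17679.
Nominal growth factor: 1.36600. Real growth factor = 1.36600 / 1.17679 ≈ 1.16078.
Total real return ≈ 16.0780%.

16.078%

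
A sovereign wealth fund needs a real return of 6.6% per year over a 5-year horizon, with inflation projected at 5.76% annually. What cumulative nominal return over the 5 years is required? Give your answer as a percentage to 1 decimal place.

Required annual nominal rate: (1+6.6%)(1+5.76%) − 1 = 12.74016%.
Cumulative over 5 years: (1 + 0.1274016)^5 − 1 ≈ 0.82135.

82.1%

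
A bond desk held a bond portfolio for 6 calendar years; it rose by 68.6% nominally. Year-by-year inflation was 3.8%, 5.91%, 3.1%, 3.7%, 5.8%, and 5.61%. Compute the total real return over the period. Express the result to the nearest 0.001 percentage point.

Cumulative inflation factor: 1.038 × 1.0591 × 1.031 × 1.037 × 1.058 × 1.0561 ≈ 1.31330.
Nominal growth factor: 1.68600. Real growth factor = 1.68600 / 1.31330 ≈ 1.28379.
Total real return ≈ 28.3793%.

28.379%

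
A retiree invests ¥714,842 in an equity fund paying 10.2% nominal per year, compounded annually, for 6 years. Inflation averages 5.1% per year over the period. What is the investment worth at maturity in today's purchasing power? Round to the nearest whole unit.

Nominal value at maturity: ¥714,842 × (1 + 10.2%)^6 ≈ ¥1,280,264.
Price-level factor over 6 years: (1 + 5.1%)^6 ≈ 1.3477715858.
Dividing the nominal maturity value by the price-level factor gives the value in today's money.

¥949,912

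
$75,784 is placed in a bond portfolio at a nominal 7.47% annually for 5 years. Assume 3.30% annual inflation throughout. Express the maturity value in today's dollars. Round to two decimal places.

Nominal value at maturity: $75,784 × (1 + 7.47%)^5 ≈ $108,646.01.
Price-level factor over 5 years: (1 + 3.30%)^5 ≈ 1.1762553387.
The maturity value deflated by that factor is the answer in today's purchasing power.

$92,366.01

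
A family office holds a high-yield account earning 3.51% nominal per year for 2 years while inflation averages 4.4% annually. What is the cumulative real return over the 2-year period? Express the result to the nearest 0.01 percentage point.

-1.70%

The annual real rate is (1+3.51%)/(1+4.4%) − 1 = -0.8525%.
Compounded over 2 years: (1 + -0.008525)^2 − 1 ≈ -0.01698.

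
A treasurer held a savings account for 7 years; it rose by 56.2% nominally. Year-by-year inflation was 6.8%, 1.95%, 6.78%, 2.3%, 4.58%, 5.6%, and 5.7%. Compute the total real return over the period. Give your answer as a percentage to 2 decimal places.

Cumulative inflation factor: 1.068 × 1.0195 × 1.0678 × 1.023 × 1.0458 × 1.056 × 1.057 ≈ 1.38839.
Nominal growth factor: 1.56200. Real growth factor = 1.56200 / 1.38839 ≈ 1.12504.
Total real return ≈ 12.5044%.

12.50%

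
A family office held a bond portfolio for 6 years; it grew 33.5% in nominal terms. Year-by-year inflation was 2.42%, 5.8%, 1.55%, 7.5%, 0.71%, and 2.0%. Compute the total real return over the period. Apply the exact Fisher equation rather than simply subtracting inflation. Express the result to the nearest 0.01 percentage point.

Cumulative inflation factor: 1.0242 × 1.058 × 1.0155 × 1.075 × 1.0071 × 1.020 ≈ 1.21515.
Nominal growth factor: 1.33500. Real growth factor = 1.33500 / 1.21515 ≈ 1.09863.
Total real return ≈ 9.8625%.

9.86%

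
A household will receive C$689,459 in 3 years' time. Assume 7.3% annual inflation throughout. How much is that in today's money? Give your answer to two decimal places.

C$558,096.47

Price-level factor over 3 years: (1 + 7.3%)^3 = 1.235376017.
Purchasing power today: C$689,459 divided by that factor.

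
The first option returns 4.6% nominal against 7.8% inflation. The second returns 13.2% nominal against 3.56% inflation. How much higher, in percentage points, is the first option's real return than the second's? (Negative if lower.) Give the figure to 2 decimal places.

The first option real return: 1.046/1.078 − 1 = -2.968%.
The second real return: 1.132/1.0356 − 1 = 9.309%.
Difference: -2.968 − 9.309 = -12.277 pp.

-12.28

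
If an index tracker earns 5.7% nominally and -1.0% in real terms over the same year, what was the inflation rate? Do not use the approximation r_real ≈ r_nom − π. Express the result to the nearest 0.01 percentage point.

From (1+r_nom) = (1+r_real)(1+π), we get 1+π = (1 + 5.7%)/(1 − 1.0%) = 1.057/0.990 ≈ 1.06768.
So π ≈ 6.7677%.

6.77%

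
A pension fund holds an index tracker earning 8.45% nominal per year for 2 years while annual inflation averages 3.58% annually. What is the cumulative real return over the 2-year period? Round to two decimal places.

9.62%

The annual real rate is (1+8.45%)/(1+3.58%) − 1 = 4.7017%.
Compounded over 2 years: (1 + 0.047017)^2 − 1 ≈ 0.09624.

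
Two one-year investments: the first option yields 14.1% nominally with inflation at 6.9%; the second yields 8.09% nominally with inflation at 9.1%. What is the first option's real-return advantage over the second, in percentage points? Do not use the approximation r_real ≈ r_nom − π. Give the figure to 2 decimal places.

The first option real return: 1.141/1.069 − 1 = 6.735%.
The second real return: 1.0809/1.091 − 1 = -0.926%.
Difference: 6.735 − (-0.926) = 7.661 pp.

7.66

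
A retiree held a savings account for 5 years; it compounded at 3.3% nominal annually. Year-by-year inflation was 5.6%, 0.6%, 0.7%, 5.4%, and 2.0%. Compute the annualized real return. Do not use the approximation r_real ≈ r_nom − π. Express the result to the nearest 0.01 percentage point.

Cumulative inflation factor: 1.056 × 1.006 × 1.007 × 1.054 × 1.020 ≈ 1.15009.
Nominal growth factor: 1.17626. Real growth factor = 1.17626 / 1.15009 ≈ 1.02275.
Annualized: 1.02275^(1/5) − 1 ≈ 0.00451.

0.45%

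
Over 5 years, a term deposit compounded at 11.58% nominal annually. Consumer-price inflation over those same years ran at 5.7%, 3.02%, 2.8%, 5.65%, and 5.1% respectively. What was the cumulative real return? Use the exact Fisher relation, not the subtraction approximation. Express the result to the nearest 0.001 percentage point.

39.146%

Cumulative inflation factor: 1.057 × 1.0302 × 1.028 × 1.0565 × 1.051 ≈ 1.24297.
Nominal growth factor: 1.72954. Real growth factor = 1.72954 / 1.24297 ≈ 1.39146.
Total real return ≈ 39.1457%.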